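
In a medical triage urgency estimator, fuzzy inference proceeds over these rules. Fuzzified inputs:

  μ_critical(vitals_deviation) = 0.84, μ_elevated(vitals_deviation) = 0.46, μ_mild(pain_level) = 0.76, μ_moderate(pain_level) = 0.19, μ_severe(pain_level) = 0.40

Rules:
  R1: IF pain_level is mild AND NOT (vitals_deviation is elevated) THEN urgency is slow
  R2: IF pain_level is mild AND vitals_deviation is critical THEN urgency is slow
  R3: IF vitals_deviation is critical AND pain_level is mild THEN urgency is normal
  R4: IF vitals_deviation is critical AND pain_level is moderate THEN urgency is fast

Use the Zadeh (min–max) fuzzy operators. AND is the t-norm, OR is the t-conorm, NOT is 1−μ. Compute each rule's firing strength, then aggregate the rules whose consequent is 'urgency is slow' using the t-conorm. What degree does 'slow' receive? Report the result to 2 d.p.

R1: mild=0.76, ¬elevated=1−0.46=0.54; AND[min(a, b)] → w = 0.54
R2: mild=0.76, critical=0.84; AND[min(a, b)] → w = 0.76
R3: critical=0.84, mild=0.76; AND[min(a, b)] → w = 0.76
R4: critical=0.84, moderate=0.19; AND[min(a, b)] → w = 0.19
Rules with consequent 'slow': {R1, R2} → strengths 0.54, 0.76
Aggregate via t-conorm [max(a, b)]: 0.76

0.76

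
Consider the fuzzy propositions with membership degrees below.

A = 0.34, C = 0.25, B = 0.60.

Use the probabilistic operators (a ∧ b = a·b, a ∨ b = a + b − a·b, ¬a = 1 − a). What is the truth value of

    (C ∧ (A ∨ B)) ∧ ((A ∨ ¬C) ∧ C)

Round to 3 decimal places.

0.038

A ∨ B = a + b − a·b on (0.3400, 0.6000) = 0.7360
C ∧ (A ∨ B) = a·b on (0.2500, 0.7360) = 0.1840
¬C = 1 − 0.2500 = 0.7500
A ∨ ¬C = a + b − a·b on (0.3400, 0.7500) = 0.8350
(A ∨ ¬C) ∧ C = a·b on (0.8350, 0.2500) = 0.2088
(C ∧ (A ∨ B)) ∧ ((A ∨ ¬C) ∧ C) = a·b on (0.1840, 0.2088) = 0.0384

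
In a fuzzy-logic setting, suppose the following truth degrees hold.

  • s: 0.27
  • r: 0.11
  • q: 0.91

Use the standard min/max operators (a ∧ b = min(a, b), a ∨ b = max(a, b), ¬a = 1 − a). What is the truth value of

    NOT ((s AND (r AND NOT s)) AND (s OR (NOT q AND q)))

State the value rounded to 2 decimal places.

NOT s = 1 − 0.27 = 0.73
r AND NOT s = min(a, b) on (0.11, 0.73) = 0.11
s AND (r AND NOT s) = min(a, b) on (0.27, 0.11) = 0.11
NOT q = 1 − 0.91 = 0.09
NOT q AND q = min(a, b) on (0.09, 0.91) = 0.09
s OR (NOT q AND q) = max(a, b) on (0.27, 0.09) = 0.27
(s AND (r AND NOT s)) AND (s OR (NOT q AND q)) = min(a, b) on (0.11, 0.27) = 0.11
NOT ((s AND (r AND NOT s)) AND (s OR (NOT q AND q))) = 1 − 0.11 = 0.89

0.89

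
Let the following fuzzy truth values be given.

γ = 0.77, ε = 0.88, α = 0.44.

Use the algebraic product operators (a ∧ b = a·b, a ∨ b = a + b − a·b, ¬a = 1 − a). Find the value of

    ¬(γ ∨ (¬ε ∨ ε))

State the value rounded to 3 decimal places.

0.024

¬ε = 1 − 0.8800 = 0.1200
¬ε ∨ ε = a + b − a·b on (0.1200, 0.8800) = 0.8944
γ ∨ (¬ε ∨ ε) = a + b − a·b on (0.7700, 0.8944) = 0.9757
¬(γ ∨ (¬ε ∨ ε)) = 1 − 0.9757 = 0.0243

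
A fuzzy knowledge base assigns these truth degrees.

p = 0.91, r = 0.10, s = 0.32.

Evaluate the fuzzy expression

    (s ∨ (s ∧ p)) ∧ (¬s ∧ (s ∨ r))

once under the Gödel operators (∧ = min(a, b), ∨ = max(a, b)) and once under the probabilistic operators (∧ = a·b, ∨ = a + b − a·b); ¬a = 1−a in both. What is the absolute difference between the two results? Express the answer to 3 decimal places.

0.183

Under Gödel:
  s ∧ p = min(a, b) on (0.32, 0.91) = 0.32
  s ∨ (s ∧ p) = max(a, b) on (0.32, 0.32) = 0.32
  ¬s = 1 − 0.32 = 0.68
  s ∨ r = max(a, b) on (0.32, 0.10) = 0.32
  ¬s ∧ (s ∨ r) = min(a, b) on (0.68, 0.32) = 0.32
  (s ∨ (s ∧ p)) ∧ (¬s ∧ (s ∨ r)) = min(a, b) on (0.32, 0.32) = 0.32
  → value = 0.3200
Under probabilistic:
  s ∧ p = a·b on (0.3200, 0.9100) = 0.2912
  s ∨ (s ∧ p) = a + b − a·b on (0.3200, 0.2912) = 0.5180
  ¬s = 1 − 0.3200 = 0.6800
  s ∨ r = a + b − a·b on (0.3200, 0.1000) = 0.3880
  ¬s ∧ (s ∨ r) = a·b on (0.6800, 0.3880) = 0.2638
  (s ∨ (s ∧ p)) ∧ (¬s ∧ (s ∨ r)) = a·b on (0.5180, 0.2638) = 0.1367
  → value = 0.1367
|0.3200 − 0.1367| = 0.183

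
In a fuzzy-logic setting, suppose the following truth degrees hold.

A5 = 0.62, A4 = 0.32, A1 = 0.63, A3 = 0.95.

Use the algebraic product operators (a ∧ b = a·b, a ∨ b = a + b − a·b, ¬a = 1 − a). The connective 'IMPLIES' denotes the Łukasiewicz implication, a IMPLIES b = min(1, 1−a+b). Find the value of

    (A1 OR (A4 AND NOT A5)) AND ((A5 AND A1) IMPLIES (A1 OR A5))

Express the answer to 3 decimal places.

NOT A5 = 1 − 0.6200 = 0.3800
A4 AND NOT A5 = a·b on (0.3200, 0.3800) = 0.1216
A1 OR (A4 AND NOT A5) = a + b − a·b on (0.6300, 0.1216) = 0.6750
A5 AND A1 = a·b on (0.6200, 0.6300) = 0.3906
A1 OR A5 = a + b − a·b on (0.6300, 0.6200) = 0.8594
(A5 AND A1) IMPLIES (A1 OR A5)  [Łukasiewicz: min(1, 1−a+b)] with a=0.3906, b=0.8594 → 1.0000
(A1 OR (A4 AND NOT A5)) AND ((A5 AND A1) IMPLIES (A1 OR A5)) = a·b on (0.6750, 1.0000) = 0.6750

0.675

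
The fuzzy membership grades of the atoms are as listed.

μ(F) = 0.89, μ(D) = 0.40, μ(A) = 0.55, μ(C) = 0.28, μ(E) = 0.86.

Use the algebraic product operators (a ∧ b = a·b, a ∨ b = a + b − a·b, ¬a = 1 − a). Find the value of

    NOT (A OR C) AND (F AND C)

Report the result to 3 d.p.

A OR C = a + b − a·b on (0.5500, 0.2800) = 0.6760
NOT (A OR C) = 1 − 0.6760 = 0.3240
F AND C = a·b on (0.8900, 0.2800) = 0.2492
NOT (A OR C) AND (F AND C) = a·b on (0.3240, 0.2492) = 0.0807

0.081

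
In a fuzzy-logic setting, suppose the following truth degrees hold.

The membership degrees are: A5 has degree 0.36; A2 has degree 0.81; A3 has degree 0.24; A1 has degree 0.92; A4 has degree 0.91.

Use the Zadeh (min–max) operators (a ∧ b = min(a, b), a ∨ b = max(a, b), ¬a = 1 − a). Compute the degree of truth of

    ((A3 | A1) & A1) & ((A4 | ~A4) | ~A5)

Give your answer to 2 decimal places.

0.91

A3 | A1 = max(a, b) on (0.24, 0.92) = 0.92
(A3 | A1) & A1 = min(a, b) on (0.92, 0.92) = 0.92
~A4 = 1 − 0.91 = 0.09
A4 | ~A4 = max(a, b) on (0.91, 0.09) = 0.91
~A5 = 1 − 0.36 = 0.64
(A4 | ~A4) | ~A5 = max(a, b) on (0.91, 0.64) = 0.91
((A3 | A1) & A1) & ((A4 | ~A4) | ~A5) = min(a, b) on (0.92, 0.91) = 0.91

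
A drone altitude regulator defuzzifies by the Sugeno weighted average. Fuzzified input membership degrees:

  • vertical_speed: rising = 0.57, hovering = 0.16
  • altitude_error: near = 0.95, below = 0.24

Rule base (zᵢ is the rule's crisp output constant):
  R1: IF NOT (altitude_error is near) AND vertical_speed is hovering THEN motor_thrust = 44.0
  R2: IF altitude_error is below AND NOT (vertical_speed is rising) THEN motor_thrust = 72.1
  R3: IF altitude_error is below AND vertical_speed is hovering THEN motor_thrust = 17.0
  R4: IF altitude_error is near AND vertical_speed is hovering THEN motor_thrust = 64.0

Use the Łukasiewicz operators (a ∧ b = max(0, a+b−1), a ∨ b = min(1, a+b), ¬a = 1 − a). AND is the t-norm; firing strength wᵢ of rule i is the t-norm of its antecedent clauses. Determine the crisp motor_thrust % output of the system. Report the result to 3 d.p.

R1 (z=44.0): ¬near=1−0.95=0.05, hovering=0.16; AND[max(0, a+b−1)] → w = 0.00
R2 (z=72.1): below=0.24, ¬rising=1−0.57=0.43; AND[max(0, a+b−1)] → w = 0.00
R3 (z=17.0): below=0.24, hovering=0.16; AND[max(0, a+b−1)] → w = 0.00
R4 (z=64.0): near=0.95, hovering=0.16; AND[max(0, a+b−1)] → w = 0.11
Weighted average = (0.00·44.0 + 0.00·72.1 + 0.00·17.0 + 0.11·64.0) / (0.00 + 0.00 + 0.00 + 0.11)
  = 7.0400 / 0.1100 = 64.000

64.000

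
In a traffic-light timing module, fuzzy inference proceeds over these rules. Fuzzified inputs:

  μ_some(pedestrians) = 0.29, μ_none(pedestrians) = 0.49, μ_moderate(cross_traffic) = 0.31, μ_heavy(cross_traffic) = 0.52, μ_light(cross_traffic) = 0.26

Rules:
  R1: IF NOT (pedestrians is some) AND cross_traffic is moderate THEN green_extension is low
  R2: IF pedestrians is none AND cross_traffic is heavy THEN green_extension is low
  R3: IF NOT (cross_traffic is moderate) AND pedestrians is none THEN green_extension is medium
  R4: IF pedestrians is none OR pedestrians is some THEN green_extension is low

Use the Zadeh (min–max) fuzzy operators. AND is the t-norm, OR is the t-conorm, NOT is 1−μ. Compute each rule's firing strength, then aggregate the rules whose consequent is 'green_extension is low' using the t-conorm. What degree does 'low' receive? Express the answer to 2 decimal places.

R1: ¬some=1−0.29=0.71, moderate=0.31; AND[min(a, b)] → w = 0.31
R2: none=0.49, heavy=0.52; AND[min(a, b)] → w = 0.49
R3: ¬moderate=1−0.31=0.69, none=0.49; AND[min(a, b)] → w = 0.49
R4: none=0.49, some=0.29; OR[max(a, b)] → w = 0.49
Rules with consequent 'low': {R1, R2, R4} → strengths 0.31, 0.49, 0.49
Aggregate via t-conorm [max(a, b)]: 0.49

0.49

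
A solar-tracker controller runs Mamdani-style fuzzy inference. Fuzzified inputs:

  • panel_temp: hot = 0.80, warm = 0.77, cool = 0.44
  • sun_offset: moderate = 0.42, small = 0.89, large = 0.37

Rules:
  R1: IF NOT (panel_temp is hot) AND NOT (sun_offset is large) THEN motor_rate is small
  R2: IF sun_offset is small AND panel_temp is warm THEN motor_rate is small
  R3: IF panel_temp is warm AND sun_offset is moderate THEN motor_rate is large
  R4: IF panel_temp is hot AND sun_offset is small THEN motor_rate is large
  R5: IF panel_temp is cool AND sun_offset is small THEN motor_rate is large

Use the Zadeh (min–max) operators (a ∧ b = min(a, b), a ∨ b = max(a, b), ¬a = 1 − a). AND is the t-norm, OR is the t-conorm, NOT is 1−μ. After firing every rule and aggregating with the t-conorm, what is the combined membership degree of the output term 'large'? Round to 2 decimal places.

0.80

R1: ¬hot=1−0.80=0.20, ¬large=1−0.37=0.63; AND[min(a, b)] → w = 0.20
R2: small=0.89, warm=0.77; AND[min(a, b)] → w = 0.77
R3: warm=0.77, moderate=0.42; AND[min(a, b)] → w = 0.42
R4: hot=0.80, small=0.89; AND[min(a, b)] → w = 0.80
R5: cool=0.44, small=0.89; AND[min(a, b)] → w = 0.44
Rules with consequent 'large': {R3, R4, R5} → strengths 0.42, 0.80, 0.44
Aggregate via t-conorm [max(a, b)]: 0.80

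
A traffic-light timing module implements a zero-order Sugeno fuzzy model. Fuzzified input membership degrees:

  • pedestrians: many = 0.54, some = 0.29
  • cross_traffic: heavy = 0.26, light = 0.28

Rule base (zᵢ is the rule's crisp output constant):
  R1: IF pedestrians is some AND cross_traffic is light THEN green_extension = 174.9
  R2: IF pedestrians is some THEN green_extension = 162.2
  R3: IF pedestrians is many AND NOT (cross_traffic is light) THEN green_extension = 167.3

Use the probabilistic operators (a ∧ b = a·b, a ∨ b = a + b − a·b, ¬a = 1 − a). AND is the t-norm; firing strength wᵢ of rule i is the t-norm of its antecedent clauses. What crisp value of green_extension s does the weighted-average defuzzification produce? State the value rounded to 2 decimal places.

166.17

R1 (z=174.9): some=0.29, light=0.28; AND[a·b] → w = 0.0812
R2 (z=162.2): some=0.29 → w = 0.2900
R3 (z=167.3): many=0.54, ¬light=1−0.28=0.72; AND[a·b] → w = 0.3888
Weighted average = (0.0812·174.9 + 0.2900·162.2 + 0.3888·167.3) / (0.0812 + 0.2900 + 0.3888)
  = 126.2861 / 0.7600 = 166.17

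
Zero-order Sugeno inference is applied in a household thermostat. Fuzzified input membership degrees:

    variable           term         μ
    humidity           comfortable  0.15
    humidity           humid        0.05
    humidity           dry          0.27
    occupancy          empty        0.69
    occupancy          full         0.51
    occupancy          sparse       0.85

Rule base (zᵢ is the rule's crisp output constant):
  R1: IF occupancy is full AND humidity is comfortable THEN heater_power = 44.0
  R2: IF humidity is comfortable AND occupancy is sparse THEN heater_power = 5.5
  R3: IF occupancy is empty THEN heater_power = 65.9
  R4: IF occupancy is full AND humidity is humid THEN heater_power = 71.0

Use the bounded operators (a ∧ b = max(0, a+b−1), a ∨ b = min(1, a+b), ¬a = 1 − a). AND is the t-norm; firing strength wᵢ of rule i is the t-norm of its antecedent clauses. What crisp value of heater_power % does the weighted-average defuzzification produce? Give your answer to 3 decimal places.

65.900

R1 (z=44.0): full=0.51, comfortable=0.15; AND[max(0, a+b−1)] → w = 0.00
R2 (z=5.5): comfortable=0.15, sparse=0.85; AND[max(0, a+b−1)] → w = 0.00
R3 (z=65.9): empty=0.69 → w = 0.69
R4 (z=71.0): full=0.51, humid=0.05; AND[max(0, a+b−1)] → w = 0.00
Weighted average = (0.00·44.0 + 0.00·5.5 + 0.69·65.9 + 0.00·71.0) / (0.00 + 0.00 + 0.69 + 0.00)
  = 45.4710 / 0.6900 = 65.900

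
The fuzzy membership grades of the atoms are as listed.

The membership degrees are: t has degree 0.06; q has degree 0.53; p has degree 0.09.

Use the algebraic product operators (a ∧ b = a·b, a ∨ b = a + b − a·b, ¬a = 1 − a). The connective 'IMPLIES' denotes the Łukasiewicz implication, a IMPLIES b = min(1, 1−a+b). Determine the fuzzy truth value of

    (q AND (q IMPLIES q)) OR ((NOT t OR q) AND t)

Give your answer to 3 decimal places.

0.557

q IMPLIES q  [Łukasiewicz: min(1, 1−a+b)] with a=0.5300, b=0.5300 → 1.0000
q AND (q IMPLIES q) = a·b on (0.5300, 1.0000) = 0.5300
NOT t = 1 − 0.0600 = 0.9400
NOT t OR q = a + b − a·b on (0.9400, 0.5300) = 0.9718
(NOT t OR q) AND t = a·b on (0.9718, 0.0600) = 0.0583
(q AND (q IMPLIES q)) OR ((NOT t OR q) AND t) = a + b − a·b on (0.5300, 0.0583) = 0.5574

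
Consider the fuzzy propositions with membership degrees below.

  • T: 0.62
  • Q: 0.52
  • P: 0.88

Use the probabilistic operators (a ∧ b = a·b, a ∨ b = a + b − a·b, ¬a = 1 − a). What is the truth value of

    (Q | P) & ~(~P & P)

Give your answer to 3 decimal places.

Q | P = a + b − a·b on (0.5200, 0.8800) = 0.9424
~P = 1 − 0.8800 = 0.1200
~P & P = a·b on (0.1200, 0.8800) = 0.1056
~(~P & P) = 1 − 0.1056 = 0.8944
(Q | P) & ~(~P & P) = a·b on (0.9424, 0.8944) = 0.8429

0.843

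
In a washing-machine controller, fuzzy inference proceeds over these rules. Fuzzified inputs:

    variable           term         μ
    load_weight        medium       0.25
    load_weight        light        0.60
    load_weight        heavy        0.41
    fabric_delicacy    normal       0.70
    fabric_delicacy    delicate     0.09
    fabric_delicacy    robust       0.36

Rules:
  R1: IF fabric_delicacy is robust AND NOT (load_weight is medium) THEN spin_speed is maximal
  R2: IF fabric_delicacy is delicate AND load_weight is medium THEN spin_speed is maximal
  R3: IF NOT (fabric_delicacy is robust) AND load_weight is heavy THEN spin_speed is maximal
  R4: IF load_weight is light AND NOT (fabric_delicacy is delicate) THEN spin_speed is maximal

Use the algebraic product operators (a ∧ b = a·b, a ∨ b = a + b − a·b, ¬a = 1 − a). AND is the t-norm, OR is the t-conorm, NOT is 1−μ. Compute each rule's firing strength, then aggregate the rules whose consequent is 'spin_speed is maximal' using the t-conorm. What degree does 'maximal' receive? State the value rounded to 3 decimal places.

R1: robust=0.36, ¬medium=1−0.25=0.75; AND[a·b] → w = 0.2700
R2: delicate=0.09, medium=0.25; AND[a·b] → w = 0.0225
R3: ¬robust=1−0.36=0.64, heavy=0.41; AND[a·b] → w = 0.2624
R4: light=0.60, ¬delicate=1−0.09=0.91; AND[a·b] → w = 0.5460
Rules with consequent 'maximal': {R1, R2, R3, R4} → strengths 0.2700, 0.0225, 0.2624, 0.5460
Aggregate via t-conorm [a + b − a·b]: 0.7610

0.761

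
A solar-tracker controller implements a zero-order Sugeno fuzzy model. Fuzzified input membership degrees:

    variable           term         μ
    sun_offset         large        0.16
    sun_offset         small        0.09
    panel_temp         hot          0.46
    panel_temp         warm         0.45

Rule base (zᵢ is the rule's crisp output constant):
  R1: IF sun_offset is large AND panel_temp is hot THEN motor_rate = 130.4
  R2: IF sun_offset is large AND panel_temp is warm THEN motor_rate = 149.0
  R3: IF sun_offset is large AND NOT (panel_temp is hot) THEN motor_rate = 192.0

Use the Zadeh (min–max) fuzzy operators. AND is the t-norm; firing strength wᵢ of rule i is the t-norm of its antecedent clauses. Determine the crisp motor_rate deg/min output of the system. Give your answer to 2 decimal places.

157.13

R1 (z=130.4): large=0.16, hot=0.46; AND[min(a, b)] → w = 0.16
R2 (z=149.0): large=0.16, warm=0.45; AND[min(a, b)] → w = 0.16
R3 (z=192.0): large=0.16, ¬hot=1−0.46=0.54; AND[min(a, b)] → w = 0.16
Weighted average = (0.16·130.4 + 0.16·149.0 + 0.16·192.0) / (0.16 + 0.16 + 0.16)
  = 75.4240 / 0.4800 = 157.13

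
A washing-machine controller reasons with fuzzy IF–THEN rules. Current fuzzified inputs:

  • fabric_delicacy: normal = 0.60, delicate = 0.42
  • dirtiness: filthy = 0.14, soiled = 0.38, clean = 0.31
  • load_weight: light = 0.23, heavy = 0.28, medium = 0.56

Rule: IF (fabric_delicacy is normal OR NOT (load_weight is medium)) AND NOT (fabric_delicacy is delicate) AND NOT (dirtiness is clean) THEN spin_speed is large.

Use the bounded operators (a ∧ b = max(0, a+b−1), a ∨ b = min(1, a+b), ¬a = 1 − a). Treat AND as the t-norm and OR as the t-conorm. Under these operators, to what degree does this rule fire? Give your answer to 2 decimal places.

0.27

firing strength: (normal=0.60 OR ¬medium=1−0.56=0.44) = 1.00; AND[max(0, a+b−1)] with ¬delicate=1−0.42=0.58, ¬clean=1−0.31=0.69 → w = 0.27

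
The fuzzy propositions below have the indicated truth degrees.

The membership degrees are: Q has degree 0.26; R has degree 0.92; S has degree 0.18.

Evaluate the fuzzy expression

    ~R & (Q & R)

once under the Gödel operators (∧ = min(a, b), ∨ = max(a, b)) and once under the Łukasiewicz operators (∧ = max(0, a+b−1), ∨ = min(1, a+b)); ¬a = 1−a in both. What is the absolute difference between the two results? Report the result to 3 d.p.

0.080

Under Gödel:
  ~R = 1 − 0.92 = 0.08
  Q & R = min(a, b) on (0.26, 0.92) = 0.26
  ~R & (Q & R) = min(a, b) on (0.08, 0.26) = 0.08
  → value = 0.0800
Under Łukasiewicz:
  ~R = 1 − 0.92 = 0.08
  Q & R = max(0, a+b−1) on (0.26, 0.92) = 0.18
  ~R & (Q & R) = max(0, a+b−1) on (0.08, 0.18) = 0.00
  → value = 0.0000
|0.0800 − 0.0000| = 0.080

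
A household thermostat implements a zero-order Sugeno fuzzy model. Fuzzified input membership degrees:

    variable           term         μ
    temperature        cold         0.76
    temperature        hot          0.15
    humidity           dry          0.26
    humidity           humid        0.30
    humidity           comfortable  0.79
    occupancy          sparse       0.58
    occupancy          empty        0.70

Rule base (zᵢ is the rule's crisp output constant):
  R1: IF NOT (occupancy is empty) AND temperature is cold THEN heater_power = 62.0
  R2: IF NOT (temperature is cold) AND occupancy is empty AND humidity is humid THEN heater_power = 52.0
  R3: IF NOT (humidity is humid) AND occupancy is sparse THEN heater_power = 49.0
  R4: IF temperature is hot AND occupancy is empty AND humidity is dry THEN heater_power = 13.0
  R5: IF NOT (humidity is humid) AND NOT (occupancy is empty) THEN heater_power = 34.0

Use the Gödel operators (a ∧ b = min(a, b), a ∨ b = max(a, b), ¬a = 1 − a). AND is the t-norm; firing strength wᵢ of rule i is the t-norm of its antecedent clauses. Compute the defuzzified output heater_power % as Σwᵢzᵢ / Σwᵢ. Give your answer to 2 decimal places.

45.64

R1 (z=62.0): ¬empty=1−0.70=0.30, cold=0.76; AND[min(a, b)] → w = 0.30
R2 (z=52.0): ¬cold=1−0.76=0.24, empty=0.70, humid=0.30; AND[min(a, b)] → w = 0.24
R3 (z=49.0): ¬humid=1−0.30=0.70, sparse=0.58; AND[min(a, b)] → w = 0.58
R4 (z=13.0): hot=0.15, empty=0.70, dry=0.26; AND[min(a, b)] → w = 0.15
R5 (z=34.0): ¬humid=1−0.30=0.70, ¬empty=1−0.70=0.30; AND[min(a, b)] → w = 0.30
Weighted average = (0.30·62.0 + 0.24·52.0 + 0.58·49.0 + 0.15·13.0 + 0.30·34.0) / (0.30 + 0.24 + 0.58 + 0.15 + 0.30)
  = 71.6500 / 1.5700 = 45.64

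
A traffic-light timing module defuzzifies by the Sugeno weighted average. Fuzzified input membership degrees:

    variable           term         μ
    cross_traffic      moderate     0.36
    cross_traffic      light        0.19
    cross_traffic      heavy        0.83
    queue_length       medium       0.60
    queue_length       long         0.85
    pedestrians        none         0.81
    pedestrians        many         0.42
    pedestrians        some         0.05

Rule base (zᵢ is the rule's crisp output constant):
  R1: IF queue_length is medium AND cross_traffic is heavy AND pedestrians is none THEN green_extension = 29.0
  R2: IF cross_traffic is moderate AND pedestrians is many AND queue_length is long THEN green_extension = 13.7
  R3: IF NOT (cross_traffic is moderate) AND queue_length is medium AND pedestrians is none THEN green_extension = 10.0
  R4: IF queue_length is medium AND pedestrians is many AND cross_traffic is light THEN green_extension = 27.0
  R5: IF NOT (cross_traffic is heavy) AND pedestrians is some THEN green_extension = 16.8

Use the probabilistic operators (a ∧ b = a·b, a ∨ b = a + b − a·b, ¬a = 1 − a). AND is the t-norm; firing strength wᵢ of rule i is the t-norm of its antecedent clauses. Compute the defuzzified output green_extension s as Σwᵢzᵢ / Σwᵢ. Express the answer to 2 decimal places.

R1 (z=29.0): medium=0.60, heavy=0.83, none=0.81; AND[a·b] → w = 0.4034
R2 (z=13.7): moderate=0.36, many=0.42, long=0.85; AND[a·b] → w = 0.1285
R3 (z=10.0): ¬moderate=1−0.36=0.64, medium=0.60, none=0.81; AND[a·b] → w = 0.3110
R4 (z=27.0): medium=0.60, many=0.42, light=0.19; AND[a·b] → w = 0.0479
R5 (z=16.8): ¬heavy=1−0.83=0.17, some=0.05; AND[a·b] → w = 0.0085
Weighted average = (0.4034·29.0 + 0.1285·13.7 + 0.3110·10.0 + 0.0479·27.0 + 0.0085·16.8) / (0.4034 + 0.1285 + 0.3110 + 0.0479 + 0.0085)
  = 18.0047 / 0.8993 = 20.02

20.02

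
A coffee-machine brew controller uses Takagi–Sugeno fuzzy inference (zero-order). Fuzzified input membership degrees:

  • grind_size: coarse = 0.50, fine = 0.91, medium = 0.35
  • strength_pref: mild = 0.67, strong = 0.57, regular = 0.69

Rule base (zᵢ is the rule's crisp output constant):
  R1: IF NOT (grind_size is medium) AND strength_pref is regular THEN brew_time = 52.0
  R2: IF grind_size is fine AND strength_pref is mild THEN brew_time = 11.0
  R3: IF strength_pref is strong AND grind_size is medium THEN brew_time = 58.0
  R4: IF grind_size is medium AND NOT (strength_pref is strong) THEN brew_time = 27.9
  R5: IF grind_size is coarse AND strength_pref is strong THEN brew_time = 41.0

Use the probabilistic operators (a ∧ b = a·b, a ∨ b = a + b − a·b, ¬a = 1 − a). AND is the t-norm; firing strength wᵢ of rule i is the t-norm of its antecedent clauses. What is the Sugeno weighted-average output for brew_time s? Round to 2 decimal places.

R1 (z=52.0): ¬medium=1−0.35=0.65, regular=0.69; AND[a·b] → w = 0.4485
R2 (z=11.0): fine=0.91, mild=0.67; AND[a·b] → w = 0.6097
R3 (z=58.0): strong=0.57, medium=0.35; AND[a·b] → w = 0.1995
R4 (z=27.9): medium=0.35, ¬strong=1−0.57=0.43; AND[a·b] → w = 0.1505
R5 (z=41.0): coarse=0.50, strong=0.57; AND[a·b] → w = 0.2850
Weighted average = (0.4485·52.0 + 0.6097·11.0 + 0.1995·58.0 + 0.1505·27.9 + 0.2850·41.0) / (0.4485 + 0.6097 + 0.1995 + 0.1505 + 0.2850)
  = 57.4836 / 1.6932 = 33.95

33.95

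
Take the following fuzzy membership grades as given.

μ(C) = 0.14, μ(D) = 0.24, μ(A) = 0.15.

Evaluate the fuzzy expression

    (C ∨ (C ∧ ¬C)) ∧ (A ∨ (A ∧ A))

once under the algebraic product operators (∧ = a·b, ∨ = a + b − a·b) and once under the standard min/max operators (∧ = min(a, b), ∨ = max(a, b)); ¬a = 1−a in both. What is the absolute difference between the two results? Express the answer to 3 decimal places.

Under algebraic product:
  ¬C = 1 − 0.1400 = 0.8600
  C ∧ ¬C = a·b on (0.1400, 0.8600) = 0.1204
  C ∨ (C ∧ ¬C) = a + b − a·b on (0.1400, 0.1204) = 0.2435
  A ∧ A = a·b on (0.1500, 0.1500) = 0.0225
  A ∨ (A ∧ A) = a + b − a·b on (0.1500, 0.0225) = 0.1691
  (C ∨ (C ∧ ¬C)) ∧ (A ∨ (A ∧ A)) = a·b on (0.2435, 0.1691) = 0.0412
  → value = 0.0412
Under standard min/max:
  ¬C = 1 − 0.14 = 0.86
  C ∧ ¬C = min(a, b) on (0.14, 0.86) = 0.14
  C ∨ (C ∧ ¬C) = max(a, b) on (0.14, 0.14) = 0.14
  A ∧ A = min(a, b) on (0.15, 0.15) = 0.15
  A ∨ (A ∧ A) = max(a, b) on (0.15, 0.15) = 0.15
  (C ∨ (C ∧ ¬C)) ∧ (A ∨ (A ∧ A)) = min(a, b) on (0.14, 0.15) = 0.14
  → value = 0.1400
|0.0412 − 0.1400| = 0.099

0.099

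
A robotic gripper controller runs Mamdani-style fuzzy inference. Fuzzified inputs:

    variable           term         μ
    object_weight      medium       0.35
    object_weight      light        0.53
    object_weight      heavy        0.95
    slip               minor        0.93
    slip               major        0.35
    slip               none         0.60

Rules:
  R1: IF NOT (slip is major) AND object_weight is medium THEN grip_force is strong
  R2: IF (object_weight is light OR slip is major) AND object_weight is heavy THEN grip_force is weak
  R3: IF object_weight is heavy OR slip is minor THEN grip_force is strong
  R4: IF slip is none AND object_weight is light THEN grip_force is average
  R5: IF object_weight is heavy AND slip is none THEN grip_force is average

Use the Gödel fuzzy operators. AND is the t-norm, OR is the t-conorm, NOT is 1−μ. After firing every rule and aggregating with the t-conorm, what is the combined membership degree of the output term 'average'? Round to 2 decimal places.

R1: ¬major=1−0.35=0.65, medium=0.35; AND[min(a, b)] → w = 0.35
R2: (light=0.53 OR major=0.35) = 0.53; AND[min(a, b)] with heavy=0.95 → w = 0.53
R3: heavy=0.95, minor=0.93; OR[max(a, b)] → w = 0.95
R4: none=0.60, light=0.53; AND[min(a, b)] → w = 0.53
R5: heavy=0.95, none=0.60; AND[min(a, b)] → w = 0.60
Rules with consequent 'average': {R4, R5} → strengths 0.53, 0.60
Aggregate via t-conorm [max(a, b)]: 0.60

0.60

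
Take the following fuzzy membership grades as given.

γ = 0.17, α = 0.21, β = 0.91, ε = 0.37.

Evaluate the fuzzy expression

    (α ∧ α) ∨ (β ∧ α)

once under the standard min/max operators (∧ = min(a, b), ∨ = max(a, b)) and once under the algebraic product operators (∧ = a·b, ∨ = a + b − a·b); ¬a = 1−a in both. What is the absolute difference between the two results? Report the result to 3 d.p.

0.017

Under standard min/max:
  α ∧ α = min(a, b) on (0.21, 0.21) = 0.21
  β ∧ α = min(a, b) on (0.91, 0.21) = 0.21
  (α ∧ α) ∨ (β ∧ α) = max(a, b) on (0.21, 0.21) = 0.21
  → value = 0.2100
Under algebraic product:
  α ∧ α = a·b on (0.2100, 0.2100) = 0.0441
  β ∧ α = a·b on (0.9100, 0.2100) = 0.1911
  (α ∧ α) ∨ (β ∧ α) = a + b − a·b on (0.0441, 0.1911) = 0.2268
  → value = 0.2268
|0.2100 − 0.2268| = 0.017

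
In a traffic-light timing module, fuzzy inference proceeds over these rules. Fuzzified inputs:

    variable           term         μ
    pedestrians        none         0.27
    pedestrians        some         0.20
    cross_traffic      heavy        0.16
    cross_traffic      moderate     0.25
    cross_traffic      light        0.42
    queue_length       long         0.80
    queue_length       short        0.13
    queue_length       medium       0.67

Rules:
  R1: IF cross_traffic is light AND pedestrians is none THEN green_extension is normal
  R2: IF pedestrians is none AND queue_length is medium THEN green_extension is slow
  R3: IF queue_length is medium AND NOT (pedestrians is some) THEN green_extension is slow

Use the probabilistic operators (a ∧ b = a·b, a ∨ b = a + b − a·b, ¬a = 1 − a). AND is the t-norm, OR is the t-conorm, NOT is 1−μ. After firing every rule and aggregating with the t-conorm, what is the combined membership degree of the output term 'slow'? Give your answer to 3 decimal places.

R1: light=0.42, none=0.27; AND[a·b] → w = 0.1134
R2: none=0.27, medium=0.67; AND[a·b] → w = 0.1809
R3: medium=0.67, ¬some=1−0.20=0.80; AND[a·b] → w = 0.5360
Rules with consequent 'slow': {R2, R3} → strengths 0.1809, 0.5360
Aggregate via t-conorm [a + b − a·b]: 0.6199

0.620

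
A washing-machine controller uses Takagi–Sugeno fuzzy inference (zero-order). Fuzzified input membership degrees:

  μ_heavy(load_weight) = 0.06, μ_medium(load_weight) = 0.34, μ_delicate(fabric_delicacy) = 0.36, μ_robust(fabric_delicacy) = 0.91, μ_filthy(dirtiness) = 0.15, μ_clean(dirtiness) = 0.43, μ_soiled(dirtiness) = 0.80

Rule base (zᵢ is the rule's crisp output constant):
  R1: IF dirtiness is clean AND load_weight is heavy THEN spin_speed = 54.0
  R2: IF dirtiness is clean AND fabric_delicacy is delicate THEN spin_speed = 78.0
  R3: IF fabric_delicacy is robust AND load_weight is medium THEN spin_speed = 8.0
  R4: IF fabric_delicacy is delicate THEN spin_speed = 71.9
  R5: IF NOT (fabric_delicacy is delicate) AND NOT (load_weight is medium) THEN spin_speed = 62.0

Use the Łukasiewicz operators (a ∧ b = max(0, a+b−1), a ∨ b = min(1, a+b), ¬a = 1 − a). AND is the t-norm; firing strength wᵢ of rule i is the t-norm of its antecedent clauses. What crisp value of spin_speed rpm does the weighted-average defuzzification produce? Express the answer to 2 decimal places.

51.08

R1 (z=54.0): clean=0.43, heavy=0.06; AND[max(0, a+b−1)] → w = 0.00
R2 (z=78.0): clean=0.43, delicate=0.36; AND[max(0, a+b−1)] → w = 0.00
R3 (z=8.0): robust=0.91, medium=0.34; AND[max(0, a+b−1)] → w = 0.25
R4 (z=71.9): delicate=0.36 → w = 0.36
R5 (z=62.0): ¬delicate=1−0.36=0.64, ¬medium=1−0.34=0.66; AND[max(0, a+b−1)] → w = 0.30
Weighted average = (0.00·54.0 + 0.00·78.0 + 0.25·8.0 + 0.36·71.9 + 0.30·62.0) / (0.00 + 0.00 + 0.25 + 0.36 + 0.30)
  = 46.4840 / 0.9100 = 51.08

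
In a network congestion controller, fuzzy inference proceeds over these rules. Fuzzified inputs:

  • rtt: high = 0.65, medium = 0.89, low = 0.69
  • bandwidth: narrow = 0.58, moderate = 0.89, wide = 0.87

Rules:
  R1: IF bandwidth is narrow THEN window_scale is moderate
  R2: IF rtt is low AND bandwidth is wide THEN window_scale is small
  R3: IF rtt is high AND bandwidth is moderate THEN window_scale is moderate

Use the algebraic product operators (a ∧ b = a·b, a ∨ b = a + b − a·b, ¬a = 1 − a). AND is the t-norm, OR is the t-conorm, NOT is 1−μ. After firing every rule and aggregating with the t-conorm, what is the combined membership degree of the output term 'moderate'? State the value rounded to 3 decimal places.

R1: narrow=0.58 → w = 0.5800
R2: low=0.69, wide=0.87; AND[a·b] → w = 0.6003
R3: high=0.65, moderate=0.89; AND[a·b] → w = 0.5785
Rules with consequent 'moderate': {R1, R3} → strengths 0.5800, 0.5785
Aggregate via t-conorm [a + b − a·b]: 0.8230

0.823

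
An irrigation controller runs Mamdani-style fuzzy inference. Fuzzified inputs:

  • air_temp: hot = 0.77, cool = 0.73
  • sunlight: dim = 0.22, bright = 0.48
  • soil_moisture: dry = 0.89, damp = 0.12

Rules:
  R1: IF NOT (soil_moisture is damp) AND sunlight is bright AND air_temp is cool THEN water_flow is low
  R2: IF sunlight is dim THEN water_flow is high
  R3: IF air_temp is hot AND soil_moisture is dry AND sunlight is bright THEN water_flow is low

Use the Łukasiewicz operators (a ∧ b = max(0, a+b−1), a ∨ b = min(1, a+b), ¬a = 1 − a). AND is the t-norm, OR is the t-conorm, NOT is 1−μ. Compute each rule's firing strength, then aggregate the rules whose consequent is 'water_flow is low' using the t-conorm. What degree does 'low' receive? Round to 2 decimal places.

R1: ¬damp=1−0.12=0.88, bright=0.48, cool=0.73; AND[max(0, a+b−1)] → w = 0.09
R2: dim=0.22 → w = 0.22
R3: hot=0.77, dry=0.89, bright=0.48; AND[max(0, a+b−1)] → w = 0.14
Rules with consequent 'low': {R1, R3} → strengths 0.09, 0.14
Aggregate via t-conorm [min(1, a+b)]: 0.23

0.23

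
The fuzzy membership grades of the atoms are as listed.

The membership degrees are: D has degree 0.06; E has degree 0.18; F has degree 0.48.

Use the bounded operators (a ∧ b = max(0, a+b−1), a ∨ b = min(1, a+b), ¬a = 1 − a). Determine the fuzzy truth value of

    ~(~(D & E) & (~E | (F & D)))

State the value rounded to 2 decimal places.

0.18

D & E = max(0, a+b−1) on (0.06, 0.18) = 0.00
~(D & E) = 1 − 0.00 = 1.00
~E = 1 − 0.18 = 0.82
F & D = max(0, a+b−1) on (0.48, 0.06) = 0.00
~E | (F & D) = min(1, a+b) on (0.82, 0.00) = 0.82
~(D & E) & (~E | (F & D)) = max(0, a+b−1) on (1.00, 0.82) = 0.82
~(~(D & E) & (~E | (F & D))) = 1 − 0.82 = 0.18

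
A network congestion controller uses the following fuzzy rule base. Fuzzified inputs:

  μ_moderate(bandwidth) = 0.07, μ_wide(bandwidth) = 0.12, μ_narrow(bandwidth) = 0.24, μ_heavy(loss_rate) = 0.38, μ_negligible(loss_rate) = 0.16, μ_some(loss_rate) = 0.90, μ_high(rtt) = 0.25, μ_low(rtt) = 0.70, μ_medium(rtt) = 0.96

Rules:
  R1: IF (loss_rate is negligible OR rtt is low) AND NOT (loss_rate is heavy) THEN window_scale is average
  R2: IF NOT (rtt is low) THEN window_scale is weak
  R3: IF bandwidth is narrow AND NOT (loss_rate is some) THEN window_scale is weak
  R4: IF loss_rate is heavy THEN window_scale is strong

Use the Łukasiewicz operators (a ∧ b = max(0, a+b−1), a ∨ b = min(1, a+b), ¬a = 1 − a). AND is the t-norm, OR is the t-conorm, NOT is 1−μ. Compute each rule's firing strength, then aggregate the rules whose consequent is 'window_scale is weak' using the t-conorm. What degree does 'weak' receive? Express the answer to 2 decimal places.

R1: (negligible=0.16 OR low=0.70) = 0.86; AND[max(0, a+b−1)] with ¬heavy=1−0.38=0.62 → w = 0.48
R2: ¬low=1−0.70=0.30 → w = 0.30
R3: narrow=0.24, ¬some=1−0.90=0.10; AND[max(0, a+b−1)] → w = 0.00
R4: heavy=0.38 → w = 0.38
Rules with consequent 'weak': {R2, R3} → strengths 0.30, 0.00
Aggregate via t-conorm [min(1, a+b)]: 0.30

0.30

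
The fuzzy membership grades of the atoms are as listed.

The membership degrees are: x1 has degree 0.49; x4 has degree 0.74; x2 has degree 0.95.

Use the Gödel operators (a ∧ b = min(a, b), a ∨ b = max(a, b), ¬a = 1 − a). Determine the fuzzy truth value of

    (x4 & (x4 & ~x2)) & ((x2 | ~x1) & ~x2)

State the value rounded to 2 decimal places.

~x2 = 1 − 0.95 = 0.05
x4 & ~x2 = min(a, b) on (0.74, 0.05) = 0.05
x4 & (x4 & ~x2) = min(a, b) on (0.74, 0.05) = 0.05
~x1 = 1 − 0.49 = 0.51
x2 | ~x1 = max(a, b) on (0.95, 0.51) = 0.95
~x2 = 1 − 0.95 = 0.05
(x2 | ~x1) & ~x2 = min(a, b) on (0.95, 0.05) = 0.05
(x4 & (x4 & ~x2)) & ((x2 | ~x1) & ~x2) = min(a, b) on (0.05, 0.05) = 0.05

0.05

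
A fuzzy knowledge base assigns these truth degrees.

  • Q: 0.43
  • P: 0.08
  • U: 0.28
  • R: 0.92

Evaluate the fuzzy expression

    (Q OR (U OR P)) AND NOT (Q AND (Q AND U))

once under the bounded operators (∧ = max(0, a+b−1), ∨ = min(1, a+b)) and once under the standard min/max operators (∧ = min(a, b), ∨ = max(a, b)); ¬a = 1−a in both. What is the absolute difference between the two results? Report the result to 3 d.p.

0.360

Under bounded:
  U OR P = min(1, a+b) on (0.28, 0.08) = 0.36
  Q OR (U OR P) = min(1, a+b) on (0.43, 0.36) = 0.79
  Q AND U = max(0, a+b−1) on (0.43, 0.28) = 0.00
  Q AND (Q AND U) = max(0, a+b−1) on (0.43, 0.00) = 0.00
  NOT (Q AND (Q AND U)) = 1 − 0.00 = 1.00
  (Q OR (U OR P)) AND NOT (Q AND (Q AND U)) = max(0, a+b−1) on (0.79, 1.00) = 0.79
  → value = 0.7900
Under standard min/max:
  U OR P = max(a, b) on (0.28, 0.08) = 0.28
  Q OR (U OR P) = max(a, b) on (0.43, 0.28) = 0.43
  Q AND U = min(a, b) on (0.43, 0.28) = 0.28
  Q AND (Q AND U) = min(a, b) on (0.43, 0.28) = 0.28
  NOT (Q AND (Q AND U)) = 1 − 0.28 = 0.72
  (Q OR (U OR P)) AND NOT (Q AND (Q AND U)) = min(a, b) on (0.43, 0.72) = 0.43
  → value = 0.4300
|0.7900 − 0.4300| = 0.360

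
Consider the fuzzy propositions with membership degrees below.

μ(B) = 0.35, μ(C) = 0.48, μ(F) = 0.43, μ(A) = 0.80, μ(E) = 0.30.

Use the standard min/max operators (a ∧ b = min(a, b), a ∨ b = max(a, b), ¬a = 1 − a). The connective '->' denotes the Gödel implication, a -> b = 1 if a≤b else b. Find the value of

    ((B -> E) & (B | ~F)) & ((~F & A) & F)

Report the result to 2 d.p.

0.30

B -> E  [Gödel: 1 if a≤b else b] with a=0.35, b=0.30 → 0.30
~F = 1 − 0.43 = 0.57
B | ~F = max(a, b) on (0.35, 0.57) = 0.57
(B -> E) & (B | ~F) = min(a, b) on (0.30, 0.57) = 0.30
~F = 1 − 0.43 = 0.57
~F & A = min(a, b) on (0.57, 0.80) = 0.57
(~F & A) & F = min(a, b) on (0.57, 0.43) = 0.43
((B -> E) & (B | ~F)) & ((~F & A) & F) = min(a, b) on (0.30, 0.43) = 0.30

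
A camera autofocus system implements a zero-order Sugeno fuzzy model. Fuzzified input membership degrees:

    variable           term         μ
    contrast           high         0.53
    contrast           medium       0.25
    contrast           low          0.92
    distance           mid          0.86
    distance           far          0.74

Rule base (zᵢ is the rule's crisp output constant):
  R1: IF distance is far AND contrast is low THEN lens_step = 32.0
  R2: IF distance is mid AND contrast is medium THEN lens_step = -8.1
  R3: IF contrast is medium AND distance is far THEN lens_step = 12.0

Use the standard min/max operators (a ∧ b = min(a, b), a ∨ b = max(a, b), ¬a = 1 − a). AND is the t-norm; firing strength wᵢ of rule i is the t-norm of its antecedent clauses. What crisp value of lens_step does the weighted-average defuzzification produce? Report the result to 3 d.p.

19.883

R1 (z=32.0): far=0.74, low=0.92; AND[min(a, b)] → w = 0.74
R2 (z=-8.1): mid=0.86, medium=0.25; AND[min(a, b)] → w = 0.25
R3 (z=12.0): medium=0.25, far=0.74; AND[min(a, b)] → w = 0.25
Weighted average = (0.74·32.0 + 0.25·-8.1 + 0.25·12.0) / (0.74 + 0.25 + 0.25)
  = 24.6550 / 1.2400 = 19.883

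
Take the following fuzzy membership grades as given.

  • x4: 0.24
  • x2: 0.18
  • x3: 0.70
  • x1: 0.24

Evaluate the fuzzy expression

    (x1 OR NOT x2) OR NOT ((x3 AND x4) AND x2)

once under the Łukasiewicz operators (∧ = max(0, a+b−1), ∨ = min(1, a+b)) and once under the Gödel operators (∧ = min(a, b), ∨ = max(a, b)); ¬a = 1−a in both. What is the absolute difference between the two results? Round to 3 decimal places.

Under Łukasiewicz:
  NOT x2 = 1 − 0.18 = 0.82
  x1 OR NOT x2 = min(1, a+b) on (0.24, 0.82) = 1.00
  x3 AND x4 = max(0, a+b−1) on (0.70, 0.24) = 0.00
  (x3 AND x4) AND x2 = max(0, a+b−1) on (0.00, 0.18) = 0.00
  NOT ((x3 AND x4) AND x2) = 1 − 0.00 = 1.00
  (x1 OR NOT x2) OR NOT ((x3 AND x4) AND x2) = min(1, a+b) on (1.00, 1.00) = 1.00
  → value = 1.0000
Under Gödel:
  NOT x2 = 1 − 0.18 = 0.82
  x1 OR NOT x2 = max(a, b) on (0.24, 0.82) = 0.82
  x3 AND x4 = min(a, b) on (0.70, 0.24) = 0.24
  (x3 AND x4) AND x2 = min(a, b) on (0.24, 0.18) = 0.18
  NOT ((x3 AND x4) AND x2) = 1 − 0.18 = 0.82
  (x1 OR NOT x2) OR NOT ((x3 AND x4) AND x2) = max(a, b) on (0.82, 0.82) = 0.82
  → value = 0.8200
|1.0000 − 0.8200| = 0.180

0.180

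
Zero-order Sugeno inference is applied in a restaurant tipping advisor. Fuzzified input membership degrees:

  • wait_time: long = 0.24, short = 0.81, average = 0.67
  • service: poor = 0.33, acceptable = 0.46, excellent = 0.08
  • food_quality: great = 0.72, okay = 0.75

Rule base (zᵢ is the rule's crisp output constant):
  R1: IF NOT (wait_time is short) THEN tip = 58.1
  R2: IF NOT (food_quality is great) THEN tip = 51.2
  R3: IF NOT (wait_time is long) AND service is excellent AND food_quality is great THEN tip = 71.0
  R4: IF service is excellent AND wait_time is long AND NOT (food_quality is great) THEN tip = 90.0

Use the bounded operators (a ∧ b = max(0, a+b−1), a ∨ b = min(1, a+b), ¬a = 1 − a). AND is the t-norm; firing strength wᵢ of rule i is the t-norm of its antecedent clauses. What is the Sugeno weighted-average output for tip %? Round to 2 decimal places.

53.99

R1 (z=58.1): ¬short=1−0.81=0.19 → w = 0.19
R2 (z=51.2): ¬great=1−0.72=0.28 → w = 0.28
R3 (z=71.0): ¬long=1−0.24=0.76, excellent=0.08, great=0.72; AND[max(0, a+b−1)] → w = 0.00
R4 (z=90.0): excellent=0.08, long=0.24, ¬great=1−0.72=0.28; AND[max(0, a+b−1)] → w = 0.00
Weighted average = (0.19·58.1 + 0.28·51.2 + 0.00·71.0 + 0.00·90.0) / (0.19 + 0.28 + 0.00 + 0.00)
  = 25.3750 / 0.4700 = 53.99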